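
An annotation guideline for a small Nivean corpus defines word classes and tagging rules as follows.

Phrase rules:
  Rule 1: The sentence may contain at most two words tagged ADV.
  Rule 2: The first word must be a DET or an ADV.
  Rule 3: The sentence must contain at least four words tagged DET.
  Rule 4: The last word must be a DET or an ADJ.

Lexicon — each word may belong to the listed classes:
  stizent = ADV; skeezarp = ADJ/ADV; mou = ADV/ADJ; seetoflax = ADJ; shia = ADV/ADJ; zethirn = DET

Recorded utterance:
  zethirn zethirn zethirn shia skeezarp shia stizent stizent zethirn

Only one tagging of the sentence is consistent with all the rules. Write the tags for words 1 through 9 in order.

DET DET DET ADJ ADJ ADJ ADV ADV DET

Candidates per position — 1:zethirn {DET}; 2:zethirn {DET}; 3:zethirn {DET}; 4:shia {ADV,ADJ}; 5:skeezarp {ADJ,ADV}; 6:shia {ADV,ADJ}; 7:stizent {ADV}; 8:stizent {ADV}; 9:zethirn {DET}.
At position 4, choosing ADV makes rule 1 impossible to satisfy; hence ADJ.
At position 5, choosing ADV makes rule 1 impossible to satisfy; hence ADJ.
At position 6, choosing ADV makes rule 1 impossible to satisfy; hence ADJ.
The only consistent sequence is: DET DET DET ADJ ADJ ADJ ADV ADV DET.
Check: rule 1 ✓; rule 2 ✓; rule 3 ✓; rule 4 ✓.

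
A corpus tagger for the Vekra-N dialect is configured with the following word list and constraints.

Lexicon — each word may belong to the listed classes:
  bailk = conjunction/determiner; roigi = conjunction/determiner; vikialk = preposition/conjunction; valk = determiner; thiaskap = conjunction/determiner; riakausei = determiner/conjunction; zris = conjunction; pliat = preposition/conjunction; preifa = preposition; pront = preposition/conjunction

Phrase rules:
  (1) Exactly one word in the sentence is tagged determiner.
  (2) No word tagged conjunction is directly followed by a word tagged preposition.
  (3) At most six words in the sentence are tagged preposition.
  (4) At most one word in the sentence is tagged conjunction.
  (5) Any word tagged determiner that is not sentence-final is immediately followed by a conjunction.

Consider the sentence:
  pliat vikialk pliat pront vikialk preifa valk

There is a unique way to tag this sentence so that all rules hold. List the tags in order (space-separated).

Candidates per position — 1:pliat {preposition,conjunction}; 2:vikialk {preposition,conjunction}; 3:pliat {preposition,conjunction}; 4:pront {preposition,conjunction}; 5:vikialk {preposition,conjunction}; 6:preifa {preposition}; 7:valk {determiner}.
At position 1, choosing conjunction makes rule 2 impossible to satisfy; hence preposition.
At position 2, choosing conjunction makes rule 2 impossible to satisfy; hence preposition.
At position 3, choosing conjunction makes rule 2 impossible to satisfy; hence preposition.
At position 4, choosing conjunction makes rule 2 impossible to satisfy; hence preposition.
At position 5, choosing conjunction makes rule 2 impossible to satisfy; hence preposition.
The only consistent sequence is: preposition preposition preposition preposition preposition preposition determiner.
Verifying each rule — rule 1 holds; rule 2 holds; rule 3 holds; rule 4 holds; rule 5 holds.

preposition preposition preposition preposition preposition preposition determiner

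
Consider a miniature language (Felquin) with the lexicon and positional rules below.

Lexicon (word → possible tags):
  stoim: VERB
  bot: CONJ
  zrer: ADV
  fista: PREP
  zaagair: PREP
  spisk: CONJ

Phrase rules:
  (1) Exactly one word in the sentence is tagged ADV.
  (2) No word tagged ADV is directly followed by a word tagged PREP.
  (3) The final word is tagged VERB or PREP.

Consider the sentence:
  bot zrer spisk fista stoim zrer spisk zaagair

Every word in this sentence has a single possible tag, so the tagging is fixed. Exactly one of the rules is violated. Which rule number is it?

1

Fixed tagging: CONJ ADV CONJ PREP VERB ADV CONJ PREP.
Rule check: R1 violated, R2 holds, R3 holds.
Only rule 1 fails.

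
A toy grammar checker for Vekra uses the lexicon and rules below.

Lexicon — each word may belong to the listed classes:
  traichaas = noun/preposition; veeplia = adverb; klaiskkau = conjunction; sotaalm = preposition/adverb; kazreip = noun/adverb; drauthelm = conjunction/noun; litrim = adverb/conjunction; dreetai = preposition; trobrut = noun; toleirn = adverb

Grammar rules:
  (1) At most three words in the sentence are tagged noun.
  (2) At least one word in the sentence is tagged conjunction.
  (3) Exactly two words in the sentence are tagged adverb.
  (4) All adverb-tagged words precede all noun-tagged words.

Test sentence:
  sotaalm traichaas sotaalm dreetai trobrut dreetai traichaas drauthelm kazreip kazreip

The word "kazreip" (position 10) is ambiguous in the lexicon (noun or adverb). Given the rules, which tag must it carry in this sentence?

Candidates per position — 1:sotaalm {preposition,adverb}; 2:traichaas {noun,preposition}; 3:sotaalm {preposition,adverb}; 4:dreetai {preposition}; 5:trobrut {noun}; 6:dreetai {preposition}; 7:traichaas {noun,preposition}; 8:drauthelm {conjunction,noun}; 9:kazreip {noun,adverb}; 10:kazreip {noun,adverb}.
Position 8: tagging it noun would leave rule 2 unsatisfiable, so it must be conjunction.
Position 9: tagging it adverb would leave rule 4 unsatisfiable, so it must be noun.
Position 10: tagging it adverb would leave rule 4 unsatisfiable, so it must be noun.
Position 1: tagging it preposition would leave rule 3 unsatisfiable, so it must be adverb.
Position 2: tagging it noun would leave rule 1 unsatisfiable, so it must be preposition.
Position 3: tagging it preposition would leave rule 3 unsatisfiable, so it must be adverb.
Position 7: tagging it noun would leave rule 1 unsatisfiable, so it must be preposition.
The unique satisfying tagging is: adverb preposition adverb preposition noun preposition preposition conjunction noun noun.
Rule-by-rule: rule 1 ✓; rule 2 ✓; rule 3 ✓; rule 4 ✓.

noun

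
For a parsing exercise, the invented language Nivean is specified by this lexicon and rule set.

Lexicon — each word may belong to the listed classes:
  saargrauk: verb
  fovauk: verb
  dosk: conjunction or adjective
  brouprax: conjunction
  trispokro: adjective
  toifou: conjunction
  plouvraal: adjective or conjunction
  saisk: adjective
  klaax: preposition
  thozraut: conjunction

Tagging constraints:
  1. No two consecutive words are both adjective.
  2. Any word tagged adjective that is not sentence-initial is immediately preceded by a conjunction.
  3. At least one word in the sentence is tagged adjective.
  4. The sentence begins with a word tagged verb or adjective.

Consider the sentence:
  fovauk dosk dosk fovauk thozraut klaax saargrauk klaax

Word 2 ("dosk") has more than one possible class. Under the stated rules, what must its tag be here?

Candidates per position — 1:fovauk {verb}; 2:dosk {conjunction,adjective}; 3:dosk {conjunction,adjective}; 4:fovauk {verb}; 5:thozraut {conjunction}; 6:klaax {preposition}; 7:saargrauk {verb}; 8:klaax {preposition}.
Position 2: adjective is ruled out by rule 2; that leaves conjunction.
Position 3: conjunction is ruled out by rule 3; that leaves adjective.
The only consistent sequence is: verb conjunction adjective verb conjunction preposition verb preposition.
Check: rule 1 satisfied; rule 2 satisfied; rule 3 satisfied; rule 4 satisfied.

conjunction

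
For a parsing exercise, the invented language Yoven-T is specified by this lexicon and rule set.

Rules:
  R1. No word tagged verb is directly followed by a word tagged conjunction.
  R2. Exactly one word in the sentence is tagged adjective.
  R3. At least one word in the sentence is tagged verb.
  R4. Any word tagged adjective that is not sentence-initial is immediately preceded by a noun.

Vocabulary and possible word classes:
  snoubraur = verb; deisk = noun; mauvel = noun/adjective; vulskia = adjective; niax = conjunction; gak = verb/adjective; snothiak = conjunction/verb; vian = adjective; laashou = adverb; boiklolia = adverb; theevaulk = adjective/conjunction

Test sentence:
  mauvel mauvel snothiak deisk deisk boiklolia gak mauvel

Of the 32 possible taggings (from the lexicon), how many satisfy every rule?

Candidates per position — 1:mauvel {noun,adjective}; 2:mauvel {noun,adjective}; 3:snothiak {conjunction,verb}; 4:deisk {noun}; 5:deisk {noun}; 6:boiklolia {adverb}; 7:gak {verb,adjective}; 8:mauvel {noun,adjective}.
There are 32 candidate sequences in total.
The sequences that satisfy every rule: noun adjective conjunction noun noun adverb verb noun; noun adjective verb noun noun adverb verb noun; adjective noun conjunction noun noun adverb verb noun; adjective noun verb noun noun adverb verb noun.
Count = 4.

4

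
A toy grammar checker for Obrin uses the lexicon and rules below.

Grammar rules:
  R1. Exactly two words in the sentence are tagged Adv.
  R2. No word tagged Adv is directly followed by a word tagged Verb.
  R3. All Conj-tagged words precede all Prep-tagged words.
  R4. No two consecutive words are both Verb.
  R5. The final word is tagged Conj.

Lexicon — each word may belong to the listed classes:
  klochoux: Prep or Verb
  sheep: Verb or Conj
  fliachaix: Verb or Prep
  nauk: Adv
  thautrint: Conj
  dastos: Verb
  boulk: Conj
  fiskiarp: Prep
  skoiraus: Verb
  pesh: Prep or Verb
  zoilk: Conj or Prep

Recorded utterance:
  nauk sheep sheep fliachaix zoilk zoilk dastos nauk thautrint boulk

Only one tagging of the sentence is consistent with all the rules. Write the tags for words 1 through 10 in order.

Adv Conj Conj Verb Conj Conj Verb Adv Conj Conj

Candidates per position — 1:nauk {Adv}; 2:sheep {Verb,Conj}; 3:sheep {Verb,Conj}; 4:fliachaix {Verb,Prep}; 5:zoilk {Conj,Prep}; 6:zoilk {Conj,Prep}; 7:dastos {Verb}; 8:nauk {Adv}; 9:thautrint {Conj}; 10:boulk {Conj}.
Position 2: tagging it Verb would leave rule 2 unsatisfiable, so it must be Conj.
Position 4: tagging it Prep would leave rule 3 unsatisfiable, so it must be Verb.
Position 5: tagging it Prep would leave rule 3 unsatisfiable, so it must be Conj.
Position 6: tagging it Prep would leave rule 3 unsatisfiable, so it must be Conj.
Position 3: tagging it Verb would leave rule 4 unsatisfiable, so it must be Conj.
That leaves exactly one tagging: Adv Conj Conj Verb Conj Conj Verb Adv Conj Conj.
Verifying each rule — rule 1 ✓; rule 2 ✓; rule 3 ✓; rule 4 ✓; rule 5 ✓.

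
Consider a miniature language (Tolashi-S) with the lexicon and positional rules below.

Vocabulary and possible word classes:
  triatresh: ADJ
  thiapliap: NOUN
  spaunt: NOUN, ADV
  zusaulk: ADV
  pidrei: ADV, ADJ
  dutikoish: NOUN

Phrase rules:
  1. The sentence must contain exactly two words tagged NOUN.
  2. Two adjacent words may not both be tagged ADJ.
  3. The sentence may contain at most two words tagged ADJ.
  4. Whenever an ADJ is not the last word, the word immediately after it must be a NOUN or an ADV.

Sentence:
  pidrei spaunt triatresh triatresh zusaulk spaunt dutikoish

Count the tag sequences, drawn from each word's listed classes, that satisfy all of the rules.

Candidates per position — 1:pidrei {ADV,ADJ}; 2:spaunt {NOUN,ADV}; 3:triatresh {ADJ}; 4:triatresh {ADJ}; 5:zusaulk {ADV}; 6:spaunt {NOUN,ADV}; 7:dutikoish {NOUN}.
There are 8 candidate sequences in total.
Rule 2 cannot be satisfied by any choice of tags from the lexicon.
So there is no consistent tagging.
Count = 0.

0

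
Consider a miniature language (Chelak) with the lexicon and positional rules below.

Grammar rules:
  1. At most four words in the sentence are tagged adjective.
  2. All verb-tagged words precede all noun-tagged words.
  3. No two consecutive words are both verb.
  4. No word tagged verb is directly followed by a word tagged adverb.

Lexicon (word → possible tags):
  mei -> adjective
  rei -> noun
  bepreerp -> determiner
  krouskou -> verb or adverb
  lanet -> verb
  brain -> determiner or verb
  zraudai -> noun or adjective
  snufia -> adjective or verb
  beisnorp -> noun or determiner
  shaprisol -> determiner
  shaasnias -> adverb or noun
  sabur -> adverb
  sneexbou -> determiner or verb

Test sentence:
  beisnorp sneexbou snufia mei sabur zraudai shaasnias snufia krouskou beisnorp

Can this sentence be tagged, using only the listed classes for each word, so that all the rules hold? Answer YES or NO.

YES

Candidates per position — 1:beisnorp {noun,determiner}; 2:sneexbou {determiner,verb}; 3:snufia {adjective,verb}; 4:mei {adjective}; 5:sabur {adverb}; 6:zraudai {noun,adjective}; 7:shaasnias {adverb,noun}; 8:snufia {adjective,verb}; 9:krouskou {verb,adverb}; 10:beisnorp {noun,determiner}.
One satisfying assignment: determiner verb adjective adjective adverb adjective noun adjective adverb determiner.
Rule-by-rule: rule 1 holds; rule 2 holds; rule 3 holds; rule 4 holds.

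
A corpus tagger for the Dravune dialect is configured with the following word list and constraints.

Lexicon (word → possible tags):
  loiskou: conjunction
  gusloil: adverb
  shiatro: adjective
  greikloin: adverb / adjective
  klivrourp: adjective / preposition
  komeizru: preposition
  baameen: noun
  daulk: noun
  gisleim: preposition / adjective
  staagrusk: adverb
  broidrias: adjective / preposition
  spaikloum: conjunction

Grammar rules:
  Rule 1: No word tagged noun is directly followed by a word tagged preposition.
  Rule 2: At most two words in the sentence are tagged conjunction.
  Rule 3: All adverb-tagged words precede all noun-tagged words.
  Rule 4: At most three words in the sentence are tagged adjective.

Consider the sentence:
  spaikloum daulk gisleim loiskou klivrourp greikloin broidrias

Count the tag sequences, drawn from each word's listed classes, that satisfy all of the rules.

3

Candidates per position — 1:spaikloum {conjunction}; 2:daulk {noun}; 3:gisleim {preposition,adjective}; 4:loiskou {conjunction}; 5:klivrourp {adjective,preposition}; 6:greikloin {adverb,adjective}; 7:broidrias {adjective,preposition}.
There are 16 candidate sequences in total.
The sequences that satisfy every rule: conjunction noun adjective conjunction adjective adjective preposition; conjunction noun adjective conjunction preposition adjective adjective; conjunction noun adjective conjunction preposition adjective preposition.
Count = 3.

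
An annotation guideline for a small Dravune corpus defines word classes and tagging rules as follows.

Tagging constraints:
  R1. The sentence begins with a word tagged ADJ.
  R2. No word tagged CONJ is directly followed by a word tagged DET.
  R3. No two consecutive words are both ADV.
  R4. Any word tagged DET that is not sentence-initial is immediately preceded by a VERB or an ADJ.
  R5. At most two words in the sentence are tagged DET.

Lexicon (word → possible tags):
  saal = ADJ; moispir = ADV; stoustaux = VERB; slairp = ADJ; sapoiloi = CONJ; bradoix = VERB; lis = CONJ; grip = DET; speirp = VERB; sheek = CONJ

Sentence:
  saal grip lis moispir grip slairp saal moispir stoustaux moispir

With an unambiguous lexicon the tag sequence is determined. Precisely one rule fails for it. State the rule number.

Fixed tagging: ADJ DET CONJ ADV DET ADJ ADJ ADV VERB ADV.
Rule check: R1 pass, R2 pass, R3 pass, R4 fail, R5 pass.
Only rule 4 fails.

4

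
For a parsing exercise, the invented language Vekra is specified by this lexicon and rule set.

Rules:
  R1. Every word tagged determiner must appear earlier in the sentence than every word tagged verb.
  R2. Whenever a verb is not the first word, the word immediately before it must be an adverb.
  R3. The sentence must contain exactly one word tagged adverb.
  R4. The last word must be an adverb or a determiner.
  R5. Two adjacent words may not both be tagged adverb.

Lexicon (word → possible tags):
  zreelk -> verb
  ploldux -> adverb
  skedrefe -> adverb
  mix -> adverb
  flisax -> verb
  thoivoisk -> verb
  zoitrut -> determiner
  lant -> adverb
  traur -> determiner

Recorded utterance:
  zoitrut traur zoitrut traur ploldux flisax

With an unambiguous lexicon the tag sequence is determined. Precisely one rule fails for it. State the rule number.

4

Fixed tagging: determiner determiner determiner determiner adverb verb.
Checking each rule: R1 ok, R2 ok, R3 ok, R4 fails, R5 ok.
Only rule 4 fails.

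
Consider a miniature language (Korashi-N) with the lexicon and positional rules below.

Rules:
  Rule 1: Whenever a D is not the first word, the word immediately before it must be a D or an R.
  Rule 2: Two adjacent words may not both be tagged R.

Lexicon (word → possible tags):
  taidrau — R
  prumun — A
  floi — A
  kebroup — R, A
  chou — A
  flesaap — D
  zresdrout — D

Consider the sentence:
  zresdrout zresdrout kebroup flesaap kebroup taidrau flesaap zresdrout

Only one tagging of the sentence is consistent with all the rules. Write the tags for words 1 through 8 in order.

Candidates per position — 1:zresdrout {D}; 2:zresdrout {D}; 3:kebroup {R,A}; 4:flesaap {D}; 5:kebroup {R,A}; 6:taidrau {R}; 7:flesaap {D}; 8:zresdrout {D}.
At position 3, choosing A makes rule 1 impossible to satisfy; hence R.
At position 5, choosing R makes rule 2 impossible to satisfy; hence A.
The only consistent sequence is: D D R D A R D D.
Checking: rule 1 holds; rule 2 holds.

D D R D A R D D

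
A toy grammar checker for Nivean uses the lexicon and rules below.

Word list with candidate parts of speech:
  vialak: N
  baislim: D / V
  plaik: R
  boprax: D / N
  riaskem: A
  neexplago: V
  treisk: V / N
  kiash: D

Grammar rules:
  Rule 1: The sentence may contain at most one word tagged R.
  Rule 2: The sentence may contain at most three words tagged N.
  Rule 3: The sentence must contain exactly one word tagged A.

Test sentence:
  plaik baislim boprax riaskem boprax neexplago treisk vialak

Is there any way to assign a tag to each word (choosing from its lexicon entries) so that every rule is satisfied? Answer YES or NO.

Candidates per position — 1:plaik {R}; 2:baislim {D,V}; 3:boprax {D,N}; 4:riaskem {A}; 5:boprax {D,N}; 6:neexplago {V}; 7:treisk {V,N}; 8:vialak {N}.
One satisfying assignment: R D N A D V V N.
Verifying each rule — rule 1 ok; rule 2 ok; rule 3 ok.

YES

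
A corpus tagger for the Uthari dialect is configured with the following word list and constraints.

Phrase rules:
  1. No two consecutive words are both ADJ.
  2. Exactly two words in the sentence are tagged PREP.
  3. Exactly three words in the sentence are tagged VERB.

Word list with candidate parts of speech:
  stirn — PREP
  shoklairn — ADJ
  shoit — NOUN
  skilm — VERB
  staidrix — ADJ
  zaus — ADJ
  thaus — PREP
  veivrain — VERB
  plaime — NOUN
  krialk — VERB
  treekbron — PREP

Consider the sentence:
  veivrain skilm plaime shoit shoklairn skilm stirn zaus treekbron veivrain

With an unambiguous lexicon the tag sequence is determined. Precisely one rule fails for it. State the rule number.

3

Fixed tagging: VERB VERB NOUN NOUN ADJ VERB PREP ADJ PREP VERB.
Checking each rule: R1 ok, R2 ok, R3 fails.
Only rule 3 fails.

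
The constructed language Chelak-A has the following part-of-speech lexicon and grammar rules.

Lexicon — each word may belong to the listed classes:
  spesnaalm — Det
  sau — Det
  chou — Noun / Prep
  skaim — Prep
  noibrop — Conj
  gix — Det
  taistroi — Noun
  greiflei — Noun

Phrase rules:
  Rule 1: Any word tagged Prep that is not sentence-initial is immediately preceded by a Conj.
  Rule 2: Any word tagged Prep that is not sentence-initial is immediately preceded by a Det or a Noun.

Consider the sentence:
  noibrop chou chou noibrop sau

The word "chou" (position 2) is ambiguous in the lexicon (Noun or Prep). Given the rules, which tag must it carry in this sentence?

Noun

Candidates per position — 1:noibrop {Conj}; 2:chou {Noun,Prep}; 3:chou {Noun,Prep}; 4:noibrop {Conj}; 5:sau {Det}.
Word 2 cannot be Prep — rule 2 would then fail for every completion. It is Noun.
Word 3 cannot be Prep — rule 1 would then fail for every completion. It is Noun.
The unique satisfying tagging is: Conj Noun Noun Conj Det.
Checking: rule 1 satisfied; rule 2 satisfied.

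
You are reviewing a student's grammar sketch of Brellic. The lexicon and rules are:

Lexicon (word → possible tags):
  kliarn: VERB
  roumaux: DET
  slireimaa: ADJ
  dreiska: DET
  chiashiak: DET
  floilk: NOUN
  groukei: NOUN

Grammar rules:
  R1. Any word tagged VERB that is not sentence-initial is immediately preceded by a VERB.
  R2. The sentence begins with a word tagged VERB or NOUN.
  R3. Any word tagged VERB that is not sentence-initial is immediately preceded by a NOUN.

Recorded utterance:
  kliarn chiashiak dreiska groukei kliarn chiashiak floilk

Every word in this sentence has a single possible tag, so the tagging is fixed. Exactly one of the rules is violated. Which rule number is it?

Fixed tagging: VERB DET DET NOUN VERB DET NOUN.
Checking each rule: R1 ✗, R2 ✓, R3 ✓.
Only rule 1 fails.

1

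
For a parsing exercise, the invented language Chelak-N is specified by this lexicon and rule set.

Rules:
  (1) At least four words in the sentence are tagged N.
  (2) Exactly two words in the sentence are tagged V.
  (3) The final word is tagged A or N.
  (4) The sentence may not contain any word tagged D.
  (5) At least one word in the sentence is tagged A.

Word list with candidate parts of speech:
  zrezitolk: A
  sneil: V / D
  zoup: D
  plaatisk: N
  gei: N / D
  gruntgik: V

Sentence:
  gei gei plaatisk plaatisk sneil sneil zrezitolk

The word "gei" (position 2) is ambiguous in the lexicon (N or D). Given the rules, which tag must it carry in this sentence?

Candidates per position — 1:gei {N,D}; 2:gei {N,D}; 3:plaatisk {N}; 4:plaatisk {N}; 5:sneil {V,D}; 6:sneil {V,D}; 7:zrezitolk {A}.
At position 1, choosing D makes rule 1 impossible to satisfy; hence N.
At position 2, choosing D makes rule 1 impossible to satisfy; hence N.
At position 5, choosing D makes rule 2 impossible to satisfy; hence V.
At position 6, choosing D makes rule 2 impossible to satisfy; hence V.
The only consistent sequence is: N N N N V V A.
Check: rule 1 holds; rule 2 holds; rule 3 holds; rule 4 holds; rule 5 holds.

N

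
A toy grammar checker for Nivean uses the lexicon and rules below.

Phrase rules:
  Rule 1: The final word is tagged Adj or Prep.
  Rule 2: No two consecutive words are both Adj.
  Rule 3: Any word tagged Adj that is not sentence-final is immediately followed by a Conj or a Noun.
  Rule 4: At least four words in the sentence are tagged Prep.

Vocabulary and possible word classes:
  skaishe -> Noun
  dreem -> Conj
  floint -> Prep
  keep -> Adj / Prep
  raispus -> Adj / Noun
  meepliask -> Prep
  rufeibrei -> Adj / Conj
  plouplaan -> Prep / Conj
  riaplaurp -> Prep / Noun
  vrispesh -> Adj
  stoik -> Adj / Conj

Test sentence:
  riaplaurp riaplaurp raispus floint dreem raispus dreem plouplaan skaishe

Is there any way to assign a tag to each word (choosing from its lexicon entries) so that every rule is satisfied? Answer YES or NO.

NO

Candidates per position — 1:riaplaurp {Prep,Noun}; 2:riaplaurp {Prep,Noun}; 3:raispus {Adj,Noun}; 4:floint {Prep}; 5:dreem {Conj}; 6:raispus {Adj,Noun}; 7:dreem {Conj}; 8:plouplaan {Prep,Conj}; 9:skaishe {Noun}.
Rule 1 cannot be satisfied by any choice of tags from the lexicon.
So there is no consistent tagging.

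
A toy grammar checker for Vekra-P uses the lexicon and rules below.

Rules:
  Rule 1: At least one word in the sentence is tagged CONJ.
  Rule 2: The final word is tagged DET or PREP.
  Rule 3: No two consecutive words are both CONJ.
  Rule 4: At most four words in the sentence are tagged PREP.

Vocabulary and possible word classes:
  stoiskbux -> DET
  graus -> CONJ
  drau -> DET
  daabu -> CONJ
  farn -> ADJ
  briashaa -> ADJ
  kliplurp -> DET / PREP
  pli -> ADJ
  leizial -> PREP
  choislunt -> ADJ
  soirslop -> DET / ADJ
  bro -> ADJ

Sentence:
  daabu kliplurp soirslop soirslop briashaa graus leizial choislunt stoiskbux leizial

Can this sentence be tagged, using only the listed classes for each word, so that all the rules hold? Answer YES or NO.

Candidates per position — 1:daabu {CONJ}; 2:kliplurp {DET,PREP}; 3:soirslop {DET,ADJ}; 4:soirslop {DET,ADJ}; 5:briashaa {ADJ}; 6:graus {CONJ}; 7:leizial {PREP}; 8:choislunt {ADJ}; 9:stoiskbux {DET}; 10:leizial {PREP}.
One satisfying assignment: CONJ DET ADJ DET ADJ CONJ PREP ADJ DET PREP.
Check: rule 1 satisfied; rule 2 satisfied; rule 3 satisfied; rule 4 satisfied.

YES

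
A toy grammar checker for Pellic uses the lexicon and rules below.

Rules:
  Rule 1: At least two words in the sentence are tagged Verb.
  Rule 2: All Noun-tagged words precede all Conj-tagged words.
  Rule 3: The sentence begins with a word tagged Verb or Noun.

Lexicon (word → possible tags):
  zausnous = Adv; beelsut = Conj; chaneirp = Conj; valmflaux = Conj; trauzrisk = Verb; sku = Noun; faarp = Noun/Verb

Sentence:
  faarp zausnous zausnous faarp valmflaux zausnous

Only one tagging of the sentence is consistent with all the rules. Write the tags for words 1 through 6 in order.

Verb Adv Adv Verb Conj Adv

Candidates per position — 1:faarp {Noun,Verb}; 2:zausnous {Adv}; 3:zausnous {Adv}; 4:faarp {Noun,Verb}; 5:valmflaux {Conj}; 6:zausnous {Adv}.
Position 1: Noun is ruled out by rule 1; that leaves Verb.
Position 4: Noun is ruled out by rule 1; that leaves Verb.
So the tagging must be: Verb Adv Adv Verb Conj Adv.
Checking: rule 1 holds; rule 2 holds; rule 3 holds.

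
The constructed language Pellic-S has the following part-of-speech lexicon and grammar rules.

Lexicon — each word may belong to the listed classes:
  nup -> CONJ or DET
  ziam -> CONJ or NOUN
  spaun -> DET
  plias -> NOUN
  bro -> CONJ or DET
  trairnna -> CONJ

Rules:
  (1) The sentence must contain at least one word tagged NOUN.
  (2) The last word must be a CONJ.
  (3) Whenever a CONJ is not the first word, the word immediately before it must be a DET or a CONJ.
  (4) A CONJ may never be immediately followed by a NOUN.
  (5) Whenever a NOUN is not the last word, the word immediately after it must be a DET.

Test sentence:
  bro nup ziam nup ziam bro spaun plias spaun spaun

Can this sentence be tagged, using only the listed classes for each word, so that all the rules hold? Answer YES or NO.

NO

Candidates per position — 1:bro {CONJ,DET}; 2:nup {CONJ,DET}; 3:ziam {CONJ,NOUN}; 4:nup {CONJ,DET}; 5:ziam {CONJ,NOUN}; 6:bro {CONJ,DET}; 7:spaun {DET}; 8:plias {NOUN}; 9:spaun {DET}; 10:spaun {DET}.
Rule 2 cannot be satisfied by any choice of tags from the lexicon.
So there is no consistent tagging.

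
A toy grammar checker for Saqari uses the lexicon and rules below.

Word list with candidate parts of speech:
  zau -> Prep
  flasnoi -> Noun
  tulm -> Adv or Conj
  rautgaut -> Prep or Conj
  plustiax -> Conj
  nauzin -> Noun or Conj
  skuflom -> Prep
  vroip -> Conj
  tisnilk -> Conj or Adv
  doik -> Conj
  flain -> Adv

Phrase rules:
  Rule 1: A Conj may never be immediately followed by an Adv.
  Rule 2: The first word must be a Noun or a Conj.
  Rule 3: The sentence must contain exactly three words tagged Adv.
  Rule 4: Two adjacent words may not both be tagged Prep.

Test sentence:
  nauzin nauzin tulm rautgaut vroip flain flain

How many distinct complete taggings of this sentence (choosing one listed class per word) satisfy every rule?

0

Candidates per position — 1:nauzin {Noun,Conj}; 2:nauzin {Noun,Conj}; 3:tulm {Adv,Conj}; 4:rautgaut {Prep,Conj}; 5:vroip {Conj}; 6:flain {Adv}; 7:flain {Adv}.
There are 16 candidate sequences in total.
Rule 1 cannot be satisfied by any choice of tags from the lexicon.
So there is no consistent tagging.
Count = 0.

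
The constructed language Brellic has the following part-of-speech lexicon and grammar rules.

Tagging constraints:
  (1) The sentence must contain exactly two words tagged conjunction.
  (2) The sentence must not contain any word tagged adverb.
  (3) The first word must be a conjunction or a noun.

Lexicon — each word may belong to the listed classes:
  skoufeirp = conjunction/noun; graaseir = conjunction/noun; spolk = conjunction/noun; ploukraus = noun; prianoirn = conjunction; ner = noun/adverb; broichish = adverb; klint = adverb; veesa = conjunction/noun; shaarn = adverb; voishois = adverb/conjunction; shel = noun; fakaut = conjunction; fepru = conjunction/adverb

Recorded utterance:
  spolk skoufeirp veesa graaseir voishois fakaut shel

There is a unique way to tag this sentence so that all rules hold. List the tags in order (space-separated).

noun noun noun noun conjunction conjunction noun

Candidates per position — 1:spolk {conjunction,noun}; 2:skoufeirp {conjunction,noun}; 3:veesa {conjunction,noun}; 4:graaseir {conjunction,noun}; 5:voishois {adverb,conjunction}; 6:fakaut {conjunction}; 7:shel {noun}.
If word 5 were adverb, no tagging could satisfy rule 2; so word 5 is conjunction.
If word 1 were conjunction, no tagging could satisfy rule 1; so word 1 is noun.
If word 2 were conjunction, no tagging could satisfy rule 1; so word 2 is noun.
If word 3 were conjunction, no tagging could satisfy rule 1; so word 3 is noun.
If word 4 were conjunction, no tagging could satisfy rule 1; so word 4 is noun.
The only consistent sequence is: noun noun noun noun conjunction conjunction noun.
Verifying each rule — rule 1 satisfied; rule 2 satisfied; rule 3 satisfied.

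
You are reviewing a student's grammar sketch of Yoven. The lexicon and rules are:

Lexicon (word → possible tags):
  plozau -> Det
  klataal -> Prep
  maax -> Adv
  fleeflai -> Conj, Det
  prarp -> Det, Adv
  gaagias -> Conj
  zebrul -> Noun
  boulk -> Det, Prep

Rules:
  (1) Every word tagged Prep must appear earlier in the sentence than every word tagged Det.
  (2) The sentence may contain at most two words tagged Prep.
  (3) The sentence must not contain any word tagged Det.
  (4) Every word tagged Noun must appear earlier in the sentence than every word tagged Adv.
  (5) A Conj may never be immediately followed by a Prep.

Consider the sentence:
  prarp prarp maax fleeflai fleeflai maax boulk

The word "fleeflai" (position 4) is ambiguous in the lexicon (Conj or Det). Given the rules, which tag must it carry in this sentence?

Conj

Candidates per position — 1:prarp {Det,Adv}; 2:prarp {Det,Adv}; 3:maax {Adv}; 4:fleeflai {Conj,Det}; 5:fleeflai {Conj,Det}; 6:maax {Adv}; 7:boulk {Det,Prep}.
Position 1: Det is ruled out by rule 3; that leaves Adv.
Position 2: Det is ruled out by rule 3; that leaves Adv.
Position 4: Det is ruled out by rule 3; that leaves Conj.
Position 5: Det is ruled out by rule 3; that leaves Conj.
Position 7: Det is ruled out by rule 3; that leaves Prep.
The only consistent sequence is: Adv Adv Adv Conj Conj Adv Prep.
Check: rule 1 ✓; rule 2 ✓; rule 3 ✓; rule 4 ✓; rule 5 ✓.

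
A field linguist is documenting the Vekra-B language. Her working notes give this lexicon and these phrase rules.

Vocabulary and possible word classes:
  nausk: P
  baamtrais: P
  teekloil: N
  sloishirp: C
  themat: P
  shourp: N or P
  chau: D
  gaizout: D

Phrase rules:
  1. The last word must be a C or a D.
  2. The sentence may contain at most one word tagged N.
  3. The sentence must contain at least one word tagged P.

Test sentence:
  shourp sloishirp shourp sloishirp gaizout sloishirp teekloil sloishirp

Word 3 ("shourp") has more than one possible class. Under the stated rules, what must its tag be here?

P

Candidates per position — 1:shourp {N,P}; 2:sloishirp {C}; 3:shourp {N,P}; 4:sloishirp {C}; 5:gaizout {D}; 6:sloishirp {C}; 7:teekloil {N}; 8:sloishirp {C}.
Position 1: N is ruled out by rule 2; that leaves P.
Position 3: N is ruled out by rule 2; that leaves P.
The only consistent sequence is: P C P C D C N C.
Check: rule 1 holds; rule 2 holds; rule 3 holds.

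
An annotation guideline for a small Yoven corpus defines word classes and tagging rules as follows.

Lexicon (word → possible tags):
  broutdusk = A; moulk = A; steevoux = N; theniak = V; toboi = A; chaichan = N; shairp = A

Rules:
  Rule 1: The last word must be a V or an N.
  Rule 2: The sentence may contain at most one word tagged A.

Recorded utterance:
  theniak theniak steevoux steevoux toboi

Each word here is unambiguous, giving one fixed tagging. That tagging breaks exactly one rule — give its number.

1

Fixed tagging: V V N N A.
Checking each rule: R1 violated, R2 holds.
Only rule 1 fails.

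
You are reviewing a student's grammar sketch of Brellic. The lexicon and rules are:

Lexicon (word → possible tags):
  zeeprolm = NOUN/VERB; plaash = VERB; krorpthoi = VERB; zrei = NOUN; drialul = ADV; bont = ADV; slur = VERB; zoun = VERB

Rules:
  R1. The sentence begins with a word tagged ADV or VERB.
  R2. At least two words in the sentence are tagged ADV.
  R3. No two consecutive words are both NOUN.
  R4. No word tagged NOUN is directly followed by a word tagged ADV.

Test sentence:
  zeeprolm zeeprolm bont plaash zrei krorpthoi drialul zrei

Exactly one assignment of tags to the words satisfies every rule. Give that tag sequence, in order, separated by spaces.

Candidates per position — 1:zeeprolm {NOUN,VERB}; 2:zeeprolm {NOUN,VERB}; 3:bont {ADV}; 4:plaash {VERB}; 5:zrei {NOUN}; 6:krorpthoi {VERB}; 7:drialul {ADV}; 8:zrei {NOUN}.
At position 1, choosing NOUN makes rule 1 impossible to satisfy; hence VERB.
At position 2, choosing NOUN makes rule 4 impossible to satisfy; hence VERB.
So the tagging must be: VERB VERB ADV VERB NOUN VERB ADV NOUN.
Verifying each rule — rule 1 ok; rule 2 ok; rule 3 ok; rule 4 ok.

VERB VERB ADV VERB NOUN VERB ADV NOUN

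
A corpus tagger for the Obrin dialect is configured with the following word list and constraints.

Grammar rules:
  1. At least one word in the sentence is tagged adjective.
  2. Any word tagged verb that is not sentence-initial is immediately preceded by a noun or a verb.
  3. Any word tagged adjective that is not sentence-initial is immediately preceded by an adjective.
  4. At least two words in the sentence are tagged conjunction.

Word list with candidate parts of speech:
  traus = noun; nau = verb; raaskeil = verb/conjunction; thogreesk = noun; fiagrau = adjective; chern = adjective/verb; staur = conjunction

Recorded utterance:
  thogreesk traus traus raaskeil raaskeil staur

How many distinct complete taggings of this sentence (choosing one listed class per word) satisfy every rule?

0

Candidates per position — 1:thogreesk {noun}; 2:traus {noun}; 3:traus {noun}; 4:raaskeil {verb,conjunction}; 5:raaskeil {verb,conjunction}; 6:staur {conjunction}.
There are 4 candidate sequences in total.
Rule 1 cannot be satisfied by any choice of tags from the lexicon.
So there is no consistent tagging.
Count = 0.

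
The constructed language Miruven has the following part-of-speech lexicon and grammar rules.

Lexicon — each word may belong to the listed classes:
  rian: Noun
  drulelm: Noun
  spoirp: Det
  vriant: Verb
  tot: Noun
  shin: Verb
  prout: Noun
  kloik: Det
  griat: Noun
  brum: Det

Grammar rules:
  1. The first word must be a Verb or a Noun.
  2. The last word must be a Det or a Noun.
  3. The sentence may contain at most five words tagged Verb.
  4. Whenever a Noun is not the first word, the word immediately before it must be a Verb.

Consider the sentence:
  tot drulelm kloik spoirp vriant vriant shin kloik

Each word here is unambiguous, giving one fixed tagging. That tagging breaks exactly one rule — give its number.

Fixed tagging: Noun Noun Det Det Verb Verb Verb Det.
Rule check: R1 ok, R2 ok, R3 ok, R4 fails.
Only rule 4 fails.

4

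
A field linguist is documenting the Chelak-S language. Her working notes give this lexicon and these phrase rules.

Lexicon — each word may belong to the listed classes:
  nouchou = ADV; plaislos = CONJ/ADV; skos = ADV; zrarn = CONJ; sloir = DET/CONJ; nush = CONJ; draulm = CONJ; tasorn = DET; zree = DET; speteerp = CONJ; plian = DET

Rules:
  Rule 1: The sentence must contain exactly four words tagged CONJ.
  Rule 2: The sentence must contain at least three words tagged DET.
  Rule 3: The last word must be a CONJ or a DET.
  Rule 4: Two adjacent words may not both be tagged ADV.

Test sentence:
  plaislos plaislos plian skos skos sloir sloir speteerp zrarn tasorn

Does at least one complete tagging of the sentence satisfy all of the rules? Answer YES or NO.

Candidates per position — 1:plaislos {CONJ,ADV}; 2:plaislos {CONJ,ADV}; 3:plian {DET}; 4:skos {ADV}; 5:skos {ADV}; 6:sloir {DET,CONJ}; 7:sloir {DET,CONJ}; 8:speteerp {CONJ}; 9:zrarn {CONJ}; 10:tasorn {DET}.
Rule 4 cannot be satisfied by any choice of tags from the lexicon.
So there is no consistent tagging.

NO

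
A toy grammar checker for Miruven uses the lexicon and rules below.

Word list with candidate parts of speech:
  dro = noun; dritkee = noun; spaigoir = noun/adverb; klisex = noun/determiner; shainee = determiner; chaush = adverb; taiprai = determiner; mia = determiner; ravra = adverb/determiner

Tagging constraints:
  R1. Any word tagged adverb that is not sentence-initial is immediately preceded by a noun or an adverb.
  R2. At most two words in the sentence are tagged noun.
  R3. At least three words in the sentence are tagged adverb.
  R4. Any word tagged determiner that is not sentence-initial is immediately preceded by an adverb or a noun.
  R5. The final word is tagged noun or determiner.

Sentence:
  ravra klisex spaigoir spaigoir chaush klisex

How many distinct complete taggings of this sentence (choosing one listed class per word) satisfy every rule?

Candidates per position — 1:ravra {adverb,determiner}; 2:klisex {noun,determiner}; 3:spaigoir {noun,adverb}; 4:spaigoir {noun,adverb}; 5:chaush {adverb}; 6:klisex {noun,determiner}.
There are 32 candidate sequences in total.
Checking each against the rules leaves 8 sequences.
Count = 8.

8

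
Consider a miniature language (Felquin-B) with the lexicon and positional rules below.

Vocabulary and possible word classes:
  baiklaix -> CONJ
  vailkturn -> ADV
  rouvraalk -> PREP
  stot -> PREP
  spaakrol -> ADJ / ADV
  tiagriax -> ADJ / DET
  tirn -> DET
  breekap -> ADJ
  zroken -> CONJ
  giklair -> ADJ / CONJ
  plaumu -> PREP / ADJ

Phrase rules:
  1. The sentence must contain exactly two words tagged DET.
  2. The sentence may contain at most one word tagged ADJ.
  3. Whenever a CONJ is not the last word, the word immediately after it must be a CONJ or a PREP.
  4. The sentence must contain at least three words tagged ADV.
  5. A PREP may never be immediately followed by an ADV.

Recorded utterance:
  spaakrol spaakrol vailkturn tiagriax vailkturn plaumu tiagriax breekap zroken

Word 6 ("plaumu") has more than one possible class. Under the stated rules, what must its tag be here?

Candidates per position — 1:spaakrol {ADJ,ADV}; 2:spaakrol {ADJ,ADV}; 3:vailkturn {ADV}; 4:tiagriax {ADJ,DET}; 5:vailkturn {ADV}; 6:plaumu {PREP,ADJ}; 7:tiagriax {ADJ,DET}; 8:breekap {ADJ}; 9:zroken {CONJ}.
At position 1, choosing ADJ makes rule 2 impossible to satisfy; hence ADV.
At position 2, choosing ADJ makes rule 2 impossible to satisfy; hence ADV.
At position 4, choosing ADJ makes rule 1 impossible to satisfy; hence DET.
At position 6, choosing ADJ makes rule 2 impossible to satisfy; hence PREP.
At position 7, choosing ADJ makes rule 1 impossible to satisfy; hence DET.
The unique satisfying tagging is: ADV ADV ADV DET ADV PREP DET ADJ CONJ.
Verifying each rule — rule 1 holds; rule 2 holds; rule 3 holds; rule 4 holds; rule 5 holds.

PREP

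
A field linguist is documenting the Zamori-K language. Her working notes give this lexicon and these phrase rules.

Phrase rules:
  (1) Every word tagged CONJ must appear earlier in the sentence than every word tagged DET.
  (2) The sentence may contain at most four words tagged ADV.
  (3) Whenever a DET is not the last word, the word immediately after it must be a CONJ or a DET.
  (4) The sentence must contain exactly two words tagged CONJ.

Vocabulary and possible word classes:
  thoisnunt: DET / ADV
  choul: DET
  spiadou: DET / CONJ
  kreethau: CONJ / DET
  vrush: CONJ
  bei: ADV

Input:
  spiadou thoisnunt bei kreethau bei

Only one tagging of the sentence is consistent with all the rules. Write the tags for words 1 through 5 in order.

CONJ ADV ADV CONJ ADV

Candidates per position — 1:spiadou {DET,CONJ}; 2:thoisnunt {DET,ADV}; 3:bei {ADV}; 4:kreethau {CONJ,DET}; 5:bei {ADV}.
Position 1: tagging it DET would leave rule 3 unsatisfiable, so it must be CONJ.
Position 2: tagging it DET would leave rule 3 unsatisfiable, so it must be ADV.
Position 4: tagging it DET would leave rule 3 unsatisfiable, so it must be CONJ.
The only consistent sequence is: CONJ ADV ADV CONJ ADV.
Verifying each rule — rule 1 satisfied; rule 2 satisfied; rule 3 satisfied; rule 4 satisfied.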